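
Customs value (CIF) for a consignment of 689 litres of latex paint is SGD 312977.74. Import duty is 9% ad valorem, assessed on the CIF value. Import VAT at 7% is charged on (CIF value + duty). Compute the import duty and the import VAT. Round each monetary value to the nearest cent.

Import duty: SGD 28168.00; import VAT: SGD 23880.20

Import duty = 312977.74 × 9% = 28168.00
VAT base = CIF + duty = 312977.74 + 28168.00 = 341145.74
Import VAT = 341145.74 × 7% = 23880.20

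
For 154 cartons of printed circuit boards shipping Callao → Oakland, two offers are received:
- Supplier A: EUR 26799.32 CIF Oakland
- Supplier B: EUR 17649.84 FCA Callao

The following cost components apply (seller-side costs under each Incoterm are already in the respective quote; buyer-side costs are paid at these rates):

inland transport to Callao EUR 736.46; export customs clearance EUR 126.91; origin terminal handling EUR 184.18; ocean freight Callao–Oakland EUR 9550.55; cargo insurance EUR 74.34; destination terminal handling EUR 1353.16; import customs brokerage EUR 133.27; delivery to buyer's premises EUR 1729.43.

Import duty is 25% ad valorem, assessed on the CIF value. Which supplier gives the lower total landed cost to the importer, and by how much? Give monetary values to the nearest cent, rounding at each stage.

Supplier A is cheaper by EUR 824.49

Supplier A (CIF):
The CIF price already equals the CIF value: 26799.32
Import duty = 26799.32 × 25% = 6699.83
Buyer bears (A): 1353.16 + 133.27 + 1729.43 = 3215.86
Landed cost (A) = invoice 26799.32 + 3215.86 + duty 6699.83 = 36715.01
Supplier B (FCA):
CIF value = FCA price + origin terminal + freight + insurance = 17649.84 + 184.18 + 9550.55 + 74.34 = 27458.91
Import duty = 27458.91 × 25% = 6864.73
Buyer bears (B): 184.18 + 9550.55 + 74.34 + 1353.16 + 133.27 + 1729.43 = 13024.93
Landed cost (B) = invoice 17649.84 + 13024.93 + duty 6864.73 = 37539.50
Difference = |36715.01 − 37539.50| = 824.49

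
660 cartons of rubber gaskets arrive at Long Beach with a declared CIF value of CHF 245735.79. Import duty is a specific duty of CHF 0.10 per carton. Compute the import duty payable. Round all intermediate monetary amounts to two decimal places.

Import duty: CHF 66.00

Import duty = 660 × 0.10 = 66.00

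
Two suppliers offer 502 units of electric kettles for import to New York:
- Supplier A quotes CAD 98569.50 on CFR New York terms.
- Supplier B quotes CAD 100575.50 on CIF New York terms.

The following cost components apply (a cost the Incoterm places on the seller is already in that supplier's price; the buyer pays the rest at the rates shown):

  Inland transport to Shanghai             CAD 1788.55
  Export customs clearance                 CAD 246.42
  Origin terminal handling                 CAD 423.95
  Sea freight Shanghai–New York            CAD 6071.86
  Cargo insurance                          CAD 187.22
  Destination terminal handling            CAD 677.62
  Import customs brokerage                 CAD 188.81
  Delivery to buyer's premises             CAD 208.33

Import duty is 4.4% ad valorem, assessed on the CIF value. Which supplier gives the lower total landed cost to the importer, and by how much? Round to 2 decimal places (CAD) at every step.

Supplier A is cheaper by CAD 1898.80

Supplier A (CFR):
CIF value = CFR price + insurance = 98569.50 + 187.22 = 98756.72
Import duty = 98756.72 × 4.4% = 4345.30
Buyer bears (A): 187.22 + 677.62 + 188.81 + 208.33 = 1261.98
Landed cost (A) = invoice 98569.50 + 1261.98 + duty 4345.30 = 104176.78
Supplier B (CIF):
The CIF price already equals the CIF value: 100575.50
Import duty = 100575.50 × 4.4% = 4425.32
Buyer bears (B): 677.62 + 188.81 + 208.33 = 1074.76
Landed cost (B) = invoice 100575.50 + 1074.76 + duty 4425.32 = 106075.58
Difference = |104176.78 − 106075.58| = 1898.80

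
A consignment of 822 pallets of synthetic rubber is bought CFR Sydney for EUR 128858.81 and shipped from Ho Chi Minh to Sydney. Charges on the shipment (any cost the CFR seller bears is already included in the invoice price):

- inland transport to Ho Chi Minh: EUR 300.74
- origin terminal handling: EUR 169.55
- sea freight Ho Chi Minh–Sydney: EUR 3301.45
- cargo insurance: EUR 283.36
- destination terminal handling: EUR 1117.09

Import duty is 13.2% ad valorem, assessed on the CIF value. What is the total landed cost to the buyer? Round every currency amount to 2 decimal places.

CFR: the seller pays costs through ocean freight to the destination port, but not insurance.
Already in the invoice (seller's account under CFR): inland to port, origin terminal, freight — exclude.
CIF value = CFR price + insurance = 128858.81 + 283.36 = 129142.17
Import duty = 129142.17 × 13.2% = 17046.77
Buyer bears: insurance 283.36 + destination terminal 1117.09 + duty 17046.77 = 18447.22
Landed cost = invoice 128858.81 + 18447.22 = 147306.03

Total landed cost: EUR 147306.03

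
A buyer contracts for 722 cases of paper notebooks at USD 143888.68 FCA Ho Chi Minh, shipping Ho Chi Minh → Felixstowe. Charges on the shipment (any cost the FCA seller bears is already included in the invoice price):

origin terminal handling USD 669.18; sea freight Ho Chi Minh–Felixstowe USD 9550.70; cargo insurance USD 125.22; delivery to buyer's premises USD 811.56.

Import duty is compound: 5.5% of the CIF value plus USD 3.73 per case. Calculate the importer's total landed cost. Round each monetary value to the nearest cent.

Total landed cost: USD 166221.26

FCA: the seller delivers export-cleared goods to the carrier; the buyer bears costs from that point.
CIF value = FCA price + origin terminal + freight + insurance = 143888.68 + 669.18 + 9550.70 + 125.22 = 154233.78
Ad valorem component: 154233.78 × 5.5% = 8482.86
Specific component: 722 × 3.73 = 2693.06
Import duty = 8482.86 + 2693.06 = 11175.92
Buyer bears: origin terminal 669.18 + freight 9550.70 + insurance 125.22 + delivery 811.56 + duty 11175.92 = 22332.58
Landed cost = invoice 143888.68 + 22332.58 = 166221.26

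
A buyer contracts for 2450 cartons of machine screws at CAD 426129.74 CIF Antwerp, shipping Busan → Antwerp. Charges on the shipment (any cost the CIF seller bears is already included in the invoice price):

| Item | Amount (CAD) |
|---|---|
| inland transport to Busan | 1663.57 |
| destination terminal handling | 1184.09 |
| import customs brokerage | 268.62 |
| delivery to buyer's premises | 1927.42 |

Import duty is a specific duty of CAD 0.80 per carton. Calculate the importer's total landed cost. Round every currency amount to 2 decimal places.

Total landed cost: CAD 431469.87

CIF: the seller pays costs through ocean freight and marine insurance to the destination port.
Already in the invoice (seller's account under CIF): inland to port — exclude.
The CIF price already equals the CIF value: 426129.74
Import duty = 2450 × 0.80 = 1960.00
Buyer bears: destination terminal 1184.09 + brokerage 268.62 + delivery 1927.42 + duty 1960.00 = 5340.13
Landed cost = invoice 426129.74 + 5340.13 = 431469.87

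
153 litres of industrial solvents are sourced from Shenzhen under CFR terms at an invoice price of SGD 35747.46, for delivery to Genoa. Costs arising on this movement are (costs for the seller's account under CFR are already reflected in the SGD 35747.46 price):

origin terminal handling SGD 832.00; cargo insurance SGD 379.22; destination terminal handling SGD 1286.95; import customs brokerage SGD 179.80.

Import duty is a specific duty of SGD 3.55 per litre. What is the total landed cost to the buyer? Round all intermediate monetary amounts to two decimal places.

CFR: the seller pays costs through ocean freight to the destination port, but not insurance.
Already in the invoice (seller's account under CFR): origin terminal — exclude.
CIF value = CFR price + insurance = 35747.46 + 379.22 = 36126.68
Import duty = 153 × 3.55 = 543.15
Buyer bears: insurance 379.22 + destination terminal 1286.95 + brokerage 179.80 + duty 543.15 = 2389.12
Landed cost = invoice 35747.46 + 2389.12 = 38136.58

Total landed cost: SGD 38136.58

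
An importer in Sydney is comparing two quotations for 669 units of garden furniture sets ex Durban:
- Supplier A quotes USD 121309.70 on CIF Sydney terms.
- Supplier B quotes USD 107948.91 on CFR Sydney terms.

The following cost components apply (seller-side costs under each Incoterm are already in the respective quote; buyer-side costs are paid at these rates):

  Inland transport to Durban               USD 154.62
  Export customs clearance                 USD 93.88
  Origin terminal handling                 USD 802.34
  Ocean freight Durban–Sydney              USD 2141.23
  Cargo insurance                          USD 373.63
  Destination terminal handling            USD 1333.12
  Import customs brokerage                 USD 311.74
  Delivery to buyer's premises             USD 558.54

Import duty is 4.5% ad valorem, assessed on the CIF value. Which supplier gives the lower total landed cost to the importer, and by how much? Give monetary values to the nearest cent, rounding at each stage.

Supplier A (CIF):
The CIF price already equals the CIF value: 121309.70
Import duty = 121309.70 × 4.5% = 5458.94
Buyer bears (A): 1333.12 + 311.74 + 558.54 = 2203.40
Landed cost (A) = invoice 121309.70 + 2203.40 + duty 5458.94 = 128972.04
Supplier B (CFR):
CIF value = CFR price + insurance = 107948.91 + 373.63 = 108322.54
Import duty = 108322.54 × 4.5% = 4874.51
Buyer bears (B): 373.63 + 1333.12 + 311.74 + 558.54 = 2577.03
Landed cost (B) = invoice 107948.91 + 2577.03 + duty 4874.51 = 115400.45
Difference = |128972.04 − 115400.45| = 13571.59

Supplier B is cheaper by USD 13571.59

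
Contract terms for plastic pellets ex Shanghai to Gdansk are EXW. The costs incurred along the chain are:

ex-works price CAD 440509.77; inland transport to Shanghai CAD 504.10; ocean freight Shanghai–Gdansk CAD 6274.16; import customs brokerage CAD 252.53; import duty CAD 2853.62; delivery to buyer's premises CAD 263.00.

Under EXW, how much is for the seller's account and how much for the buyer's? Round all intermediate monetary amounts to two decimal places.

EXW: the seller makes goods available at their premises; the buyer bears all onward costs.
Seller's account: goods 440509.77 = 440509.77
Buyer's account: inland to port 504.10 + freight 6274.16 + brokerage 252.53 + duty 2853.62 + delivery 263.00 = 10147.41

Seller: CAD 440509.77; buyer: CAD 10147.41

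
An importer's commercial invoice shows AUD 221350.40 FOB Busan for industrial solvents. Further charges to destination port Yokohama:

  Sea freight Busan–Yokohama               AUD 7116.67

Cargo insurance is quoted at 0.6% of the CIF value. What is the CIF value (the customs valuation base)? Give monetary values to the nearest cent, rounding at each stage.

CIF value: AUD 229846.15

Let C be the CIF value. C = FOB price + freight + 0.6% × C
C − 0.6% × C = 221350.40 + 7116.67
0.994 × C = 228467.07
C = 228467.07 / 0.994 = 229846.15
Insurance premium = 0.6% × 229846.15 = 1379.08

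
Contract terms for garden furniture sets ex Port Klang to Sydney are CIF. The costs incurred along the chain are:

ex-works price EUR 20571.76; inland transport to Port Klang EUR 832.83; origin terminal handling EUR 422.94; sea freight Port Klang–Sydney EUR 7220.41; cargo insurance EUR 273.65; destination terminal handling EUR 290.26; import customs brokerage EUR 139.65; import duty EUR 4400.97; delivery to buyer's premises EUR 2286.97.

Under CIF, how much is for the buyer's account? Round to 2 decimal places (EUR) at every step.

Buyer's account: EUR 7117.85

CIF: the seller pays costs through ocean freight and marine insurance to the destination port.
Seller's account: goods 20571.76 + inland to port 832.83 + origin terminal 422.94 + freight 7220.41 + insurance 273.65 = 29321.59
Buyer's account: destination terminal 290.26 + brokerage 139.65 + duty 4400.97 + delivery 2286.97 = 7117.85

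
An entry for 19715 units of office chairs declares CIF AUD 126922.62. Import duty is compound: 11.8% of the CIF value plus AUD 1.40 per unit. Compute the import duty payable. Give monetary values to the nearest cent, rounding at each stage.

Import duty: AUD 42577.87

Ad valorem component: 126922.62 × 11.8% = 14976.87
Specific component: 19715 × 1.40 = 27601.00
Import duty = 14976.87 + 27601.00 = 42577.87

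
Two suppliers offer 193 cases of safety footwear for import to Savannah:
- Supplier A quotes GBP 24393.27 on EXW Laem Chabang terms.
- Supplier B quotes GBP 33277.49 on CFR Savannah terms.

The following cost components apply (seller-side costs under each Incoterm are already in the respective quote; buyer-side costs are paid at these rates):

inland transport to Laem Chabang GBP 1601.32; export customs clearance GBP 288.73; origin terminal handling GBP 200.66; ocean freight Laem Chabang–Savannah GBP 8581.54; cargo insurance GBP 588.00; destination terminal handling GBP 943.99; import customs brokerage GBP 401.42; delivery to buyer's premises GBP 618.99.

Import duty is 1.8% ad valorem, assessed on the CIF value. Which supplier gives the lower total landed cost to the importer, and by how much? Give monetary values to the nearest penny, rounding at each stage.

Supplier B is cheaper by GBP 1820.21

Supplier A (EXW):
CIF value = EXW price + inland to port + export clearance + origin terminal + freight + insurance = 24393.27 + 1601.32 + 288.73 + 200.66 + 8581.54 + 588.00 = 35653.52
Import duty = 35653.52 × 1.8% = 641.76
Buyer bears (A): 1601.32 + 288.73 + 200.66 + 8581.54 + 588.00 + 943.99 + 401.42 + 618.99 = 13224.65
Landed cost (A) = invoice 24393.27 + 13224.65 + duty 641.76 = 38259.68
Supplier B (CFR):
CIF value = CFR price + insurance = 33277.49 + 588.00 = 33865.49
Import duty = 33865.49 × 1.8% = 609.58
Buyer bears (B): 588.00 + 943.99 + 401.42 + 618.99 = 2552.40
Landed cost (B) = invoice 33277.49 + 2552.40 + duty 609.58 = 36439.47
Difference = |38259.68 − 36439.47| = 1820.21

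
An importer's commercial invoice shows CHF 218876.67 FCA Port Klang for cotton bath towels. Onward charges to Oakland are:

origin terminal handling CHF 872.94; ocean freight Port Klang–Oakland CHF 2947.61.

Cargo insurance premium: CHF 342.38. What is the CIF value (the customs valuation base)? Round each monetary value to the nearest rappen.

CIF = FCA price + pre-shipment costs + freight + insurance
CIF = 218876.67 + 872.94 + 2947.61 + 342.38 = 223039.60

CIF value: CHF 223039.60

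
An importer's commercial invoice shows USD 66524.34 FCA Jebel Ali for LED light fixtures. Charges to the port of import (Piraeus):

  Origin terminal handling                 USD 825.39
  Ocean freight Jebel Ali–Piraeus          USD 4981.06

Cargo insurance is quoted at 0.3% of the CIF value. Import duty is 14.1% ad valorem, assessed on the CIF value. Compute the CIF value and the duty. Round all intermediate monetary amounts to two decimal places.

CIF value: USD 72548.44; import duty: USD 10229.33

Let C be the CIF value. C = FCA price + pre-shipment costs + freight + 0.3% × C
C − 0.3% × C = 66524.34 + 825.39 + 4981.06
0.997 × C = 72330.79
C = 72330.79 / 0.997 = 72548.44
Insurance premium = 0.3% × 72548.44 = 217.65
Import duty = 72548.44 × 14.1% = 10229.33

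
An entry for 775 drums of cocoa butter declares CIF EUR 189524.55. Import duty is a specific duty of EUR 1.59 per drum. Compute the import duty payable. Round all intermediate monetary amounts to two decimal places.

Import duty = 775 × 1.59 = 1232.25

Import duty: EUR 1232.25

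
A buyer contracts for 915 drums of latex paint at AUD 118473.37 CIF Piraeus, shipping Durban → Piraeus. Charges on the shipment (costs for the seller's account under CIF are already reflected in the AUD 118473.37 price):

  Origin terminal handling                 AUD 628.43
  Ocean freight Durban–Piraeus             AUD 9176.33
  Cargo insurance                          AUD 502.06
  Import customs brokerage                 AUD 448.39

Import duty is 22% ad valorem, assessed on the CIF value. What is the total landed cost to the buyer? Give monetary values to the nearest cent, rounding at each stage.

Total landed cost: AUD 144985.90

CIF: the seller pays costs through ocean freight and marine insurance to the destination port.
Already in the invoice (seller's account under CIF): origin terminal, freight, insurance — exclude.
The CIF price already equals the CIF value: 118473.37
Import duty = 118473.37 × 22% = 26064.14
Buyer bears: brokerage 448.39 + duty 26064.14 = 26512.53
Landed cost = invoice 118473.37 + 26512.53 = 144985.90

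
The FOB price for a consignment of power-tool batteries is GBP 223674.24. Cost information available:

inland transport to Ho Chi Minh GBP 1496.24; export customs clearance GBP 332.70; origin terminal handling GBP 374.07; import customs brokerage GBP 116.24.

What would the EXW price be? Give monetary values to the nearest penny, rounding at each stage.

EXW price: GBP 221471.23

Not relevant to the conversion: brokerage — on the buyer under both terms; not part of either seller's price.
From FOB to EXW, the seller no longer bears: inland to port, export clearance, origin terminal.
EXW price = 223674.24 − 1496.24 − 332.70 − 374.07 = 221471.23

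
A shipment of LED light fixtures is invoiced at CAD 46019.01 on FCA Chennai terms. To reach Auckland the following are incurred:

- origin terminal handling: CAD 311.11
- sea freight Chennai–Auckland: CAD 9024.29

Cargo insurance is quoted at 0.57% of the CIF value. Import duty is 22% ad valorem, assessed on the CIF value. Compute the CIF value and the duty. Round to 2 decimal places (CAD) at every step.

CIF value: CAD 55671.74; import duty: CAD 12247.78

Let C be the CIF value. C = FCA price + pre-shipment costs + freight + 0.57% × C
C − 0.57% × C = 46019.01 + 311.11 + 9024.29
0.9943 × C = 55354.41
C = 55354.41 / 0.9943 = 55671.74
Insurance premium = 0.57% × 55671.74 = 317.33
Import duty = 55671.74 × 22% = 12247.78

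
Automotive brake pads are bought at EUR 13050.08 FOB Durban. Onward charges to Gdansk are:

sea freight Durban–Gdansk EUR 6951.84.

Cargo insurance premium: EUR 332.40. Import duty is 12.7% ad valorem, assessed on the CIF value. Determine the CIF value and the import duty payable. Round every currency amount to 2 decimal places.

CIF = FOB price + freight + insurance
CIF = 13050.08 + 6951.84 + 332.40 = 20334.32
Import duty = 20334.32 × 12.7% = 2582.46

CIF value: EUR 20334.32; import duty: EUR 2582.46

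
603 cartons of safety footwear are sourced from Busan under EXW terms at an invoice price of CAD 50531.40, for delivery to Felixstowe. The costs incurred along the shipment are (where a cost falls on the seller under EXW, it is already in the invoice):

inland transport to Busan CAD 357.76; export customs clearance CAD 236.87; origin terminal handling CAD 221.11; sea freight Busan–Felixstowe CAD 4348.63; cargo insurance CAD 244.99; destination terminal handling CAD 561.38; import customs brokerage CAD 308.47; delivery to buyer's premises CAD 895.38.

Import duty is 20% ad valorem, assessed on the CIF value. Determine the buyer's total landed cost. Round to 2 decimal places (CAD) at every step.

Total landed cost: CAD 68894.14

EXW: the seller makes goods available at their premises; the buyer bears all onward costs.
CIF value = EXW price + inland to port + export clearance + origin terminal + freight + insurance = 50531.40 + 357.76 + 236.87 + 221.11 + 4348.63 + 244.99 = 55940.76
Import duty = 55940.76 × 20% = 11188.15
Buyer bears: inland to port 357.76 + export clearance 236.87 + origin terminal 221.11 + freight 4348.63 + insurance 244.99 + destination terminal 561.38 + brokerage 308.47 + delivery 895.38 + duty 11188.15 = 18362.74
Landed cost = invoice 50531.40 + 18362.74 = 68894.14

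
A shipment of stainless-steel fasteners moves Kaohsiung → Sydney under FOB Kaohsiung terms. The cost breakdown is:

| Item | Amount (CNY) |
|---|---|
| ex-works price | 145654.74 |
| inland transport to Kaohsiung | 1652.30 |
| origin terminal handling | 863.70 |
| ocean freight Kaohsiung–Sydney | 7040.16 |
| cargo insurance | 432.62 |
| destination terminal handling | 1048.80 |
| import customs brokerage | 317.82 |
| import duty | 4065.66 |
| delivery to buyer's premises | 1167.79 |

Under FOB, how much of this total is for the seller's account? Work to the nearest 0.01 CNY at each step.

FOB: the seller bears costs until goods are on board at the origin port; the buyer bears freight, insurance and all costs thereafter.
Seller's account: goods 145654.74 + inland to port 1652.30 + origin terminal 863.70 = 148170.74
Buyer's account: freight 7040.16 + insurance 432.62 + destination terminal 1048.80 + brokerage 317.82 + duty 4065.66 + delivery 1167.79 = 14072.85

Seller's account: CNY 148170.74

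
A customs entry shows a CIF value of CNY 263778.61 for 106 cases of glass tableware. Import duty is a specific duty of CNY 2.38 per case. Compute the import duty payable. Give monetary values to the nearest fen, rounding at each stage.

Import duty = 106 × 2.38 = 252.28

Import duty: CNY 252.28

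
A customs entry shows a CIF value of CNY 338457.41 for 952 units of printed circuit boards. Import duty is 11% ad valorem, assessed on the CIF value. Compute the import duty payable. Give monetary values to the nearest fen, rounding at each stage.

Import duty = 338457.41 × 11% = 37230.32

Import duty: CNY 37230.32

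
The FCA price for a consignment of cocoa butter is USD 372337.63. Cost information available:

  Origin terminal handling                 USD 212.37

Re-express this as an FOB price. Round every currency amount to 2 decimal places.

From FCA to FOB, the seller additionally bears: origin terminal.
FOB price = 372337.63 + 212.37 = 372550.00

FOB price: USD 372550.00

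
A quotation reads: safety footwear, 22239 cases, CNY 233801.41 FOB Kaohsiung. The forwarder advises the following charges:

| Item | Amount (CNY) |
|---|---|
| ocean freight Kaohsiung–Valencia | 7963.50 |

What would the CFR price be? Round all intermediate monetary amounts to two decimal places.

CFR price: CNY 241764.91

From FOB to CFR, the seller additionally bears: freight.
CFR price = 233801.41 + 7963.50 = 241764.91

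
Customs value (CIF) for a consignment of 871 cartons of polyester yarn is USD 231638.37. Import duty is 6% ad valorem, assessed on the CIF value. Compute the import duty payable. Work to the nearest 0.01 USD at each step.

Import duty: USD 13898.30

Import duty = 231638.37 × 6% = 13898.30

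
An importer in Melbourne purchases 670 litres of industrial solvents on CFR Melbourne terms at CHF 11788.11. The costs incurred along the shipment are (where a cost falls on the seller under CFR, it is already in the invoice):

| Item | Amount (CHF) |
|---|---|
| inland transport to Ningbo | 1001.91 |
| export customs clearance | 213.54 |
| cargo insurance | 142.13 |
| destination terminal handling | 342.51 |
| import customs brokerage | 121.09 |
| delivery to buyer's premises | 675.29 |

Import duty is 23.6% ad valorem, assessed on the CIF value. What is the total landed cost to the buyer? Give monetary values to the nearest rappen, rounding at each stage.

CFR: the seller pays costs through ocean freight to the destination port, but not insurance.
Already in the invoice (seller's account under CFR): inland to port, export clearance — exclude.
CIF value = CFR price + insurance = 11788.11 + 142.13 = 11930.24
Import duty = 11930.24 × 23.6% = 2815.54
Buyer bears: insurance 142.13 + destination terminal 342.51 + brokerage 121.09 + delivery 675.29 + duty 2815.54 = 4096.56
Landed cost = invoice 11788.11 + 4096.56 = 15884.67

Total landed cost: CHF 15884.67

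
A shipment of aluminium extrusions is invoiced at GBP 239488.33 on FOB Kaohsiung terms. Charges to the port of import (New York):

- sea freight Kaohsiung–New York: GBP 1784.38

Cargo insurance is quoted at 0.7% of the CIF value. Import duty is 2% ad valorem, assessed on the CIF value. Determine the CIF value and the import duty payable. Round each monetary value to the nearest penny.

CIF value: GBP 242973.52; import duty: GBP 4859.47

Let C be the CIF value. C = FOB price + freight + 0.7% × C
C − 0.7% × C = 239488.33 + 1784.38
0.993 × C = 241272.71
C = 241272.71 / 0.993 = 242973.52
Insurance premium = 0.7% × 242973.52 = 1700.81
Import duty = 242973.52 × 2% = 4859.47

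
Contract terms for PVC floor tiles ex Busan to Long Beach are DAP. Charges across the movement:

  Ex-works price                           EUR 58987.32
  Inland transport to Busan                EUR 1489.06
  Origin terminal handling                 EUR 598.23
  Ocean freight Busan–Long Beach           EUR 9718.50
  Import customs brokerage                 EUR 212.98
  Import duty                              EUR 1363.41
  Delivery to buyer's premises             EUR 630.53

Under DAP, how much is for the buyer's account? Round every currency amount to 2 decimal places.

Buyer's account: EUR 1576.39

DAP: the seller bears all costs to the named destination except import duty and clearance.
Seller's account: goods 58987.32 + inland to port 1489.06 + origin terminal 598.23 + freight 9718.50 + delivery 630.53 = 71423.64
Buyer's account: brokerage 212.98 + duty 1363.41 = 1576.39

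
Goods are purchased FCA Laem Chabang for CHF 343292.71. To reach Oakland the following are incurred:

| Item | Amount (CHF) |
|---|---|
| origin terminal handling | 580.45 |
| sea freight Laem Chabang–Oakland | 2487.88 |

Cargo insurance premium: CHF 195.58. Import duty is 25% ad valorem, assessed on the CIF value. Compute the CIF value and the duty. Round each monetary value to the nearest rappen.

CIF value: CHF 346556.62; import duty: CHF 86639.16

CIF = FCA price + pre-shipment costs + freight + insurance
CIF = 343292.71 + 580.45 + 2487.88 + 195.58 = 346556.62
Import duty = 346556.62 × 25% = 86639.16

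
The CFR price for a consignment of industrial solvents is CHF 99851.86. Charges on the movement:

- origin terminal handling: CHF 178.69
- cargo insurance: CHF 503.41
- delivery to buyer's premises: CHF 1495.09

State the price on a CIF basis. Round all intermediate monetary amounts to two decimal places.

Not relevant to the conversion: origin terminal — on the seller under both CFR and CIF; already in the CFR price and stays in the CIF price. delivery — on the buyer under both terms; not part of either seller's price.
From CFR to CIF, the seller additionally bears: insurance.
CIF price = 99851.86 + 503.41 = 100355.27

CIF price: CHF 100355.27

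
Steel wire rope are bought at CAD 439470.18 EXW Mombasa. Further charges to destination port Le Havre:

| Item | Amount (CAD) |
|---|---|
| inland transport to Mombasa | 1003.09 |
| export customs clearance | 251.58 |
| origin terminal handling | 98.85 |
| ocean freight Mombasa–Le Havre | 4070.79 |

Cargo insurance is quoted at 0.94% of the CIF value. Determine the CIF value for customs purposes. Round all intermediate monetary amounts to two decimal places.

Let C be the CIF value. C = EXW price + pre-shipment costs + freight + 0.94% × C
C − 0.94% × C = 439470.18 + 1003.09 + 251.58 + 98.85 + 4070.79
0.9906 × C = 444894.49
C = 444894.49 / 0.9906 = 449116.18
Insurance premium = 0.94% × 449116.18 = 4221.69

CIF value: CAD 449116.18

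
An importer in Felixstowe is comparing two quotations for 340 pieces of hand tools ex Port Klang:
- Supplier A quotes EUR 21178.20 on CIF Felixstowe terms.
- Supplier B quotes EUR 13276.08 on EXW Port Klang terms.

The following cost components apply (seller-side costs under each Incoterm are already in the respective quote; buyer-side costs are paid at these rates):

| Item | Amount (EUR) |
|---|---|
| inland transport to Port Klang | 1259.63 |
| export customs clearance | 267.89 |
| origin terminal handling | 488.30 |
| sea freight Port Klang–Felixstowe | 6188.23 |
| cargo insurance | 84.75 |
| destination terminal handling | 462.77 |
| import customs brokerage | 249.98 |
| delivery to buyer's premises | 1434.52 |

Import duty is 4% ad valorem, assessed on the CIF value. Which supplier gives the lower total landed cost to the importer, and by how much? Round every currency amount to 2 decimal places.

Supplier A (CIF):
The CIF price already equals the CIF value: 21178.20
Import duty = 21178.20 × 4% = 847.13
Buyer bears (A): 462.77 + 249.98 + 1434.52 = 2147.27
Landed cost (A) = invoice 21178.20 + 2147.27 + duty 847.13 = 24172.60
Supplier B (EXW):
CIF value = EXW price + inland to port + export clearance + origin terminal + freight + insurance = 13276.08 + 1259.63 + 267.89 + 488.30 + 6188.23 + 84.75 = 21564.88
Import duty = 21564.88 × 4% = 862.60
Buyer bears (B): 1259.63 + 267.89 + 488.30 + 6188.23 + 84.75 + 462.77 + 249.98 + 1434.52 = 10436.07
Landed cost (B) = invoice 13276.08 + 10436.07 + duty 862.60 = 24574.75
Difference = |24172.60 − 24574.75| = 402.15

Supplier A is cheaper by EUR 402.15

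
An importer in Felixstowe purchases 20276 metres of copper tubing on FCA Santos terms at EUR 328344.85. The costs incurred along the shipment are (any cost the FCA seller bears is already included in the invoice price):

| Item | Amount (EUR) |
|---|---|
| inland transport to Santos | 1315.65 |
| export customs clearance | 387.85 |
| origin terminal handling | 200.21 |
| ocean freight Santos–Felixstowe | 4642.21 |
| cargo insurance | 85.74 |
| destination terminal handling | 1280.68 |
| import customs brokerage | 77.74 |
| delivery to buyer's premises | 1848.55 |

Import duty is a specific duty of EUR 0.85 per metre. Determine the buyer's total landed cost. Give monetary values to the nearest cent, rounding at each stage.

FCA: the seller delivers export-cleared goods to the carrier; the buyer bears costs from that point.
Already in the invoice (seller's account under FCA): inland to port, export clearance — exclude.
CIF value = FCA price + origin terminal + freight + insurance = 328344.85 + 200.21 + 4642.21 + 85.74 = 333273.01
Import duty = 20276 × 0.85 = 17234.60
Buyer bears: origin terminal 200.21 + freight 4642.21 + insurance 85.74 + destination terminal 1280.68 + brokerage 77.74 + delivery 1848.55 + duty 17234.60 = 25369.73
Landed cost = invoice 328344.85 + 25369.73 = 353714.58

Total landed cost: EUR 353714.58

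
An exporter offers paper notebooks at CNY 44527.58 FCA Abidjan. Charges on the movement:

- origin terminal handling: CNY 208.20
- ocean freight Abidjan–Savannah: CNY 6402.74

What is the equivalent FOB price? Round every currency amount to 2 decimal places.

Not relevant to the conversion: freight — on the buyer under both terms; not part of either seller's price.
From FCA to FOB, the seller additionally bears: origin terminal.
FOB price = 44527.58 + 208.20 = 44735.78

FOB price: CNY 44735.78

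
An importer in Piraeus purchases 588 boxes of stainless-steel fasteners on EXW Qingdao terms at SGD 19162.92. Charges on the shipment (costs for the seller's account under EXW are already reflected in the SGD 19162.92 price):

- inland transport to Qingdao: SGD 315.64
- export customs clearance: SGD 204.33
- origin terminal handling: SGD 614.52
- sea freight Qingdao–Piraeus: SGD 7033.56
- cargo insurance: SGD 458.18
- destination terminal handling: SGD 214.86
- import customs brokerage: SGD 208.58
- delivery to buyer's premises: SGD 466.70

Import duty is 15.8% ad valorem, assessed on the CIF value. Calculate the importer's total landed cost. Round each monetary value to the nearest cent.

EXW: the seller makes goods available at their premises; the buyer bears all onward costs.
CIF value = EXW price + inland to port + export clearance + origin terminal + freight + insurance = 19162.92 + 315.64 + 204.33 + 614.52 + 7033.56 + 458.18 = 27789.15
Import duty = 27789.15 × 15.8% = 4390.69
Buyer bears: inland to port 315.64 + export clearance 204.33 + origin terminal 614.52 + freight 7033.56 + insurance 458.18 + destination terminal 214.86 + brokerage 208.58 + delivery 466.70 + duty 4390.69 = 13907.06
Landed cost = invoice 19162.92 + 13907.06 = 33069.98

Total landed cost: SGD 33069.98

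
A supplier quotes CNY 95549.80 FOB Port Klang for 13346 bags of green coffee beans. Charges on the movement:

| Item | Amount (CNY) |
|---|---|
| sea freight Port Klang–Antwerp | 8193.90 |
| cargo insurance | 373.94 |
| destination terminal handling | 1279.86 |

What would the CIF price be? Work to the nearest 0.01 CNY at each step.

Not relevant to the conversion: destination terminal — on the buyer under both terms; not part of either seller's price.
From FOB to CIF, the seller additionally bears: freight, insurance.
CIF price = 95549.80 + 8193.90 + 373.94 = 104117.64

CIF price: CNY 104117.64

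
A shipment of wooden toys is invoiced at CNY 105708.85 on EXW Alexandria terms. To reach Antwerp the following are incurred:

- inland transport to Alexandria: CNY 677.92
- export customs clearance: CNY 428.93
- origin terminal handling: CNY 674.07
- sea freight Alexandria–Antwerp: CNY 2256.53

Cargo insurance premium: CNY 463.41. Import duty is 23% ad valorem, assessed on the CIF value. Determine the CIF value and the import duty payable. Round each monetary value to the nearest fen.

CIF = EXW price + pre-shipment costs + freight + insurance
CIF = 105708.85 + 677.92 + 428.93 + 674.07 + 2256.53 + 463.41 = 110209.71
Import duty = 110209.71 × 23% = 25348.23

CIF value: CNY 110209.71; import duty: CNY 25348.23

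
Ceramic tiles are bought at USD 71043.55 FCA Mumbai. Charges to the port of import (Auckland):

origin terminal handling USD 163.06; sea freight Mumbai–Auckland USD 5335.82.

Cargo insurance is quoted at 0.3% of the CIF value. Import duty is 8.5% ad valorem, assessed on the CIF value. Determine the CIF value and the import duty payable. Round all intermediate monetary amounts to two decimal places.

CIF value: USD 76772.75; import duty: USD 6525.68

Let C be the CIF value. C = FCA price + pre-shipment costs + freight + 0.3% × C
C − 0.3% × C = 71043.55 + 163.06 + 5335.82
0.997 × C = 76542.43
C = 76542.43 / 0.997 = 76772.75
Insurance premium = 0.3% × 76772.75 = 230.32
Import duty = 76772.75 × 8.5% = 6525.68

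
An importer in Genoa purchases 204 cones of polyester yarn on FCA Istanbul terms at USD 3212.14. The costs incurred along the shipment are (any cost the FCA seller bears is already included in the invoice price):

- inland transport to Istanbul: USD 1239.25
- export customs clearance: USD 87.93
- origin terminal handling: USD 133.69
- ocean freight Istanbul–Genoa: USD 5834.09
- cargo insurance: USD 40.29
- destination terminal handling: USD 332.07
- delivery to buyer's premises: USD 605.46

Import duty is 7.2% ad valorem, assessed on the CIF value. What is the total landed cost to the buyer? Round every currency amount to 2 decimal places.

FCA: the seller delivers export-cleared goods to the carrier; the buyer bears costs from that point.
Already in the invoice (seller's account under FCA): inland to port, export clearance — exclude.
CIF value = FCA price + origin terminal + freight + insurance = 3212.14 + 133.69 + 5834.09 + 40.29 = 9220.21
Import duty = 9220.21 × 7.2% = 663.86
Buyer bears: origin terminal 133.69 + freight 5834.09 + insurance 40.29 + destination terminal 332.07 + delivery 605.46 + duty 663.86 = 7609.46
Landed cost = invoice 3212.14 + 7609.46 = 10821.60

Total landed cost: USD 10821.60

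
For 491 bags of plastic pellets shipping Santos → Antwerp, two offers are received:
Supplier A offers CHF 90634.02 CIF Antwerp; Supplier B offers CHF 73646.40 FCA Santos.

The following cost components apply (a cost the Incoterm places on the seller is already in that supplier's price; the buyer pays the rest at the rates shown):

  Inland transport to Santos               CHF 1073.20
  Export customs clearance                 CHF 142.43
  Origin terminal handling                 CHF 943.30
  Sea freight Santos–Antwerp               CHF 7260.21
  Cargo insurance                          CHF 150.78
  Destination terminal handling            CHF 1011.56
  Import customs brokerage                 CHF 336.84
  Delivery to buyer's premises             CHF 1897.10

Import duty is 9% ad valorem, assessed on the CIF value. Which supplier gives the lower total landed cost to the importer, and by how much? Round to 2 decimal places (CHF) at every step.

Supplier A (CIF):
The CIF price already equals the CIF value: 90634.02
Import duty = 90634.02 × 9% = 8157.06
Buyer bears (A): 1011.56 + 336.84 + 1897.10 = 3245.50
Landed cost (A) = invoice 90634.02 + 3245.50 + duty 8157.06 = 102036.58
Supplier B (FCA):
CIF value = FCA price + origin terminal + freight + insurance = 73646.40 + 943.30 + 7260.21 + 150.78 = 82000.69
Import duty = 82000.69 × 9% = 7380.06
Buyer bears (B): 943.30 + 7260.21 + 150.78 + 1011.56 + 336.84 + 1897.10 = 11599.79
Landed cost (B) = invoice 73646.40 + 11599.79 + duty 7380.06 = 92626.25
Difference = |102036.58 − 92626.25| = 9410.33

Supplier B is cheaper by CHF 9410.33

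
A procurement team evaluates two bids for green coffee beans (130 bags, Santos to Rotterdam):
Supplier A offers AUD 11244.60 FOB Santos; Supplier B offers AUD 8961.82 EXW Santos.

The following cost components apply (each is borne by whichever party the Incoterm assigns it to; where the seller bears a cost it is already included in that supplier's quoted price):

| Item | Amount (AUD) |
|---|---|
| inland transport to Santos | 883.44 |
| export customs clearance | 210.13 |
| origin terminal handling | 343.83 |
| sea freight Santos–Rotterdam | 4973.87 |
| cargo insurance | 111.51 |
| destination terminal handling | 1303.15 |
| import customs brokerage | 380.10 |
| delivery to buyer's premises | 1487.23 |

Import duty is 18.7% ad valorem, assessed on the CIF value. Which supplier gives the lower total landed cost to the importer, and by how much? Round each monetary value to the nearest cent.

Supplier A (FOB):
CIF value = FOB price + freight + insurance = 11244.60 + 4973.87 + 111.51 = 16329.98
Import duty = 16329.98 × 18.7% = 3053.71
Buyer bears (A): 4973.87 + 111.51 + 1303.15 + 380.10 + 1487.23 = 8255.86
Landed cost (A) = invoice 11244.60 + 8255.86 + duty 3053.71 = 22554.17
Supplier B (EXW):
CIF value = EXW price + inland to port + export clearance + origin terminal + freight + insurance = 8961.82 + 883.44 + 210.13 + 343.83 + 4973.87 + 111.51 = 15484.60
Import duty = 15484.60 × 18.7% = 2895.62
Buyer bears (B): 883.44 + 210.13 + 343.83 + 4973.87 + 111.51 + 1303.15 + 380.10 + 1487.23 = 9693.26
Landed cost (B) = invoice 8961.82 + 9693.26 + duty 2895.62 = 21550.70
Difference = |22554.17 − 21550.70| = 1003.47

Supplier B is cheaper by AUD 1003.47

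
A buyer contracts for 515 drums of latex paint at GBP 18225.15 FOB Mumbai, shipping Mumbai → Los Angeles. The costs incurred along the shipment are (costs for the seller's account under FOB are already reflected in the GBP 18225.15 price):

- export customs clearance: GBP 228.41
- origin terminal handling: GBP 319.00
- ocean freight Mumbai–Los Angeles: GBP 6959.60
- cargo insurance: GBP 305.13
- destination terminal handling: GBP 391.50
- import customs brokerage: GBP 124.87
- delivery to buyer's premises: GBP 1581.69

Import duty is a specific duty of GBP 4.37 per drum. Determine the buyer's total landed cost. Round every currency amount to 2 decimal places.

FOB: the seller bears costs until goods are on board at the origin port; the buyer bears freight, insurance and all costs thereafter.
Already in the invoice (seller's account under FOB): export clearance, origin terminal — exclude.
CIF value = FOB price + freight + insurance = 18225.15 + 6959.60 + 305.13 = 25489.88
Import duty = 515 × 4.37 = 2250.55
Buyer bears: freight 6959.60 + insurance 305.13 + destination terminal 391.50 + brokerage 124.87 + delivery 1581.69 + duty 2250.55 = 11613.34
Landed cost = invoice 18225.15 + 11613.34 = 29838.49

Total landed cost: GBP 29838.49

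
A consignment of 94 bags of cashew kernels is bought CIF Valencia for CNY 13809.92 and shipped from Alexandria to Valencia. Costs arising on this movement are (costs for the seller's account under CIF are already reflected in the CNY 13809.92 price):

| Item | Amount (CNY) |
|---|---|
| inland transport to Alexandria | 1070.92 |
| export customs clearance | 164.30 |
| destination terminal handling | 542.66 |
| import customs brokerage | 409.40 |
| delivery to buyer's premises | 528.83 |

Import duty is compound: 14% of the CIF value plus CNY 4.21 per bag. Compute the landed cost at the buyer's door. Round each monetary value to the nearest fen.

CIF: the seller pays costs through ocean freight and marine insurance to the destination port.
Already in the invoice (seller's account under CIF): inland to port, export clearance — exclude.
The CIF price already equals the CIF value: 13809.92
Ad valorem component: 13809.92 × 14% = 1933.39
Specific component: 94 × 4.21 = 395.74
Import duty = 1933.39 + 395.74 = 2329.13
Buyer bears: destination terminal 542.66 + brokerage 409.40 + delivery 528.83 + duty 2329.13 = 3810.02
Landed cost = invoice 13809.92 + 3810.02 = 17619.94

Total landed cost: CNY 17619.94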